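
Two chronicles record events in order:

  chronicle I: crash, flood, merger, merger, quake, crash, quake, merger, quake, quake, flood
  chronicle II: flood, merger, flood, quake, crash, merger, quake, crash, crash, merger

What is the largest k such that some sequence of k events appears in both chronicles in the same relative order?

Pick flood (chronicle I #2, chronicle II #1) → merger (chronicle I #3, chronicle II #2) → merger (chronicle I #4, chronicle II #6) → quake (chronicle I #5, chronicle II #7) → crash (chronicle I #6, chronicle II #9) → merger (chronicle I #8, chronicle II #10); all 6 events appear in both, in order, and the DP table's final entry dp[11][10] is also 6, so no common subsequence is longer.

6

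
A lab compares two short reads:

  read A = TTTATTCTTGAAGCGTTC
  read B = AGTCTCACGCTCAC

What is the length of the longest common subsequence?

Match A at read A[4]=read B[1]; then T at read A[5]=read B[3]; then T at read A[6]=read B[5]; then C at read A[7]=read B[6]; then A at read A[11]=read B[7]; then G at read A[13]=read B[9]; then C at read A[14]=read B[10]; then T at read A[16]=read B[11]; then C at read A[18]=read B[14] — 9 bases in the same relative order in both, and the DP table's final entry dp[18][14] is also 9, so no common subsequence is longer.

9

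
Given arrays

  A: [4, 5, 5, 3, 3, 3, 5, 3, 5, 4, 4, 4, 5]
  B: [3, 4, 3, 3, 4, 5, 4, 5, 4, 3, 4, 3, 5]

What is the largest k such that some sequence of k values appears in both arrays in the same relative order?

Pick 4 [1,2], 3 [4,3], 3 [5,4], 5 [7,6], 5 [9,8], 4 [10,9], 4 [11,11], 5 [13,13]; all 8 values appear in both, in order. Since dp[13][13] = 8, nothing longer is possible.

8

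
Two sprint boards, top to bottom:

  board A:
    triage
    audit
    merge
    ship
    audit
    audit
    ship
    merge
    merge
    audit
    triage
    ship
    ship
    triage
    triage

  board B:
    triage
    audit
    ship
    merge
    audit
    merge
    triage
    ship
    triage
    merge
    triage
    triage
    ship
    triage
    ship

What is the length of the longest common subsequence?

One common subsequence of length 9: triage [1,1], then audit [2,2], then merge [3,4], then audit [5,5], then ship [7,8], then merge [8,10], then triage [11,12], then ship [12,13], then ship [13,15]. dp[15][15] = 9 confirms this is the maximum.

9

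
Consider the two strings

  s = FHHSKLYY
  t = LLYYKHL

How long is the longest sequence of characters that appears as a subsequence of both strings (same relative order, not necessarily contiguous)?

One common subsequence of length 3: L at s[6]=t[2], Y at s[7]=t[3], Y at s[8]=t[4]. The LCS DP gives dp[8][7] = 3, so this is optimal.

3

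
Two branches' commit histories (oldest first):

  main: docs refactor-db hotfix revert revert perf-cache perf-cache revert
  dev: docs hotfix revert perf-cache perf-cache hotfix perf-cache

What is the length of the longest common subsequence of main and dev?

Match docs at main[1]=dev[1]; then hotfix at main[3]=dev[2]; then revert at main[4]=dev[3]; then perf-cache at main[6]=dev[5]; then perf-cache at main[7]=dev[7] — 5 commits in the same relative order in both. The LCS DP gives dp[8][7] = 5, so this is optimal.

5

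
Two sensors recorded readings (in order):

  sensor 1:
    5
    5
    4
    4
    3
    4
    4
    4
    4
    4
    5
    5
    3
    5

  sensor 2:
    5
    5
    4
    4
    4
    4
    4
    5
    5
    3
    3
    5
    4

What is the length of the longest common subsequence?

One common subsequence of length 11: 5 [1,1], then 5 [2,2], then 4 [6,3], then 4 [7,4], then 4 [8,5], then 4 [9,6], then 4 [10,7], then 5 [11,8], then 5 [12,9], then 3 [13,11], then 5 [14,12]. Since dp[14][13] = 11, nothing longer is possible.

11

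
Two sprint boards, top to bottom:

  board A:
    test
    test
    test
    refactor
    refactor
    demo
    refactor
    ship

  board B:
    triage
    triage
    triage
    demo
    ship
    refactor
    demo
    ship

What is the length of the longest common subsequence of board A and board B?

One common subsequence of length 3: refactor (board A #5, board B #6), demo (board A #6, board B #7), ship (board A #8, board B #8). dp[8][8] = 3 confirms this is the maximum.

3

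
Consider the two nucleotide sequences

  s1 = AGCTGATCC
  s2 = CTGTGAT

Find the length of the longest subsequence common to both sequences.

One common subsequence of length 5: G at s1[2]=s2[3], T at s1[4]=s2[4], G at s1[5]=s2[5], A at s1[6]=s2[6], T at s1[7]=s2[7]. Since dp[9][7] = 5, nothing longer is possible.

5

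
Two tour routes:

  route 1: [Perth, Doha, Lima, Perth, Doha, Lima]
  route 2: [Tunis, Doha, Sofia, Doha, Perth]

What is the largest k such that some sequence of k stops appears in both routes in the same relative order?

Match Doha at route 1[2]=route 2[4], Perth at route 1[4]=route 2[5] — 2 stops in the same relative order in both. The LCS DP gives dp[6][5] = 2, so this is optimal.

2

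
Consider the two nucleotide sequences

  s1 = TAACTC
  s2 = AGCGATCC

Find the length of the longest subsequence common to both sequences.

4

Match A at s1[2]=s2[1] → A at s1[3]=s2[5] → C at s1[4]=s2[7] → C at s1[6]=s2[8] — 4 bases in the same relative order in both, and the DP table's final entry dp[6][8] is also 4, so no common subsequence is longer.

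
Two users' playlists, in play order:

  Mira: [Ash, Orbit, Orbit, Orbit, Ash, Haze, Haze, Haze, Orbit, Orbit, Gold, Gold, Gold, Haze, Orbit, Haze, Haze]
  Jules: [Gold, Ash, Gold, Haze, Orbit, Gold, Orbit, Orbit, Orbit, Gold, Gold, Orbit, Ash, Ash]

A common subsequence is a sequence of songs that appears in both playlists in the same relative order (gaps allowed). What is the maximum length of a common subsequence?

Match Ash (Mira #1, Jules #2); then Orbit (Mira #2, Jules #5); then Orbit (Mira #4, Jules #7); then Orbit (Mira #9, Jules #8); then Orbit (Mira #10, Jules #9); then Gold (Mira #12, Jules #10); then Gold (Mira #13, Jules #11); then Orbit (Mira #15, Jules #12) — 8 songs in the same relative order in both. dp[17][14] = 8 confirms this is the maximum.

8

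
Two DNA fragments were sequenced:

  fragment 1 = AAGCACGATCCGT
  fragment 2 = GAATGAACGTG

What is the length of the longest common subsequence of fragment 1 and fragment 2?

8

Match A [1,2], then A [2,3], then G [3,5], then A [5,7], then C [6,8], then G [7,9], then T [9,10], then G [12,11] — 8 bases in the same relative order in both. The LCS DP gives dp[13][11] = 8, so this is optimal.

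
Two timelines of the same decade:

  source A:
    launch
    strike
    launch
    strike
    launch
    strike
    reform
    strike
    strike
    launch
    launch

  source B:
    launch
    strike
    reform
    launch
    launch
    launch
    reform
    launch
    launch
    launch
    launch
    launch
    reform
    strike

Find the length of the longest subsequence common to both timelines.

7

One common subsequence of length 7: launch [1,1]; then strike [2,2]; then launch [3,5]; then launch [5,6]; then reform [7,7]; then launch [10,11]; then launch [11,12]. The LCS DP gives dp[11][14] = 7, so this is optimal.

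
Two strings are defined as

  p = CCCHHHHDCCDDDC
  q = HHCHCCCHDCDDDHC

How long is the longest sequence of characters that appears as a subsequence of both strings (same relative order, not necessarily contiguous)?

10

Pick C (p #1, q #5) → C (p #2, q #6) → C (p #3, q #7) → H (p #7, q #8) → D (p #8, q #9) → C (p #10, q #10) → D (p #11, q #11) → D (p #12, q #12) → D (p #13, q #13) → C (p #14, q #15); all 10 characters appear in both, in order, and the DP table's final entry dp[14][15] is also 10, so no common subsequence is longer.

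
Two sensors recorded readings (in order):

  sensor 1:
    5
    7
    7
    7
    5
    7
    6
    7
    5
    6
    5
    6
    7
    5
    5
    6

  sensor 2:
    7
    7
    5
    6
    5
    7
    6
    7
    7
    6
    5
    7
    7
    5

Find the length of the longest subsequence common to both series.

One common subsequence of length 10: 7 at sensor 1[2]=sensor 2[1]; then 7 at sensor 1[3]=sensor 2[2]; then 5 at sensor 1[5]=sensor 2[5]; then 7 at sensor 1[6]=sensor 2[6]; then 6 at sensor 1[7]=sensor 2[7]; then 7 at sensor 1[8]=sensor 2[9]; then 6 at sensor 1[10]=sensor 2[10]; then 5 at sensor 1[11]=sensor 2[11]; then 7 at sensor 1[13]=sensor 2[13]; then 5 at sensor 1[15]=sensor 2[14], and the DP table's final entry dp[16][14] is also 10, so no common subsequence is longer.

10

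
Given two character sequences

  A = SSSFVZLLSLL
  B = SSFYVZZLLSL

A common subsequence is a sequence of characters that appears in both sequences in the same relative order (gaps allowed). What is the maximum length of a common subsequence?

9

Taking S [2,1]; then S [3,2]; then F [4,3]; then V [5,5]; then Z [6,7]; then L [7,8]; then L [8,9]; then S [9,10]; then L [11,11] gives a common subsequence of length 9. Since dp[11][11] = 9, nothing longer is possible.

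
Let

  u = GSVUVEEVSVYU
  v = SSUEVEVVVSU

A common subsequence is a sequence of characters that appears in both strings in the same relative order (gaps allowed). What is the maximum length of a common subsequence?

7

Let dp[i][j] be the LCS length of the first i characters of u and the first j characters of v. dp[i][j] = dp[i-1][j-1]+1 when the i-th and j-th characters match, else max(dp[i-1][j], dp[i][j-1]).
    ·  S  S  U  E  V  E  V  V  V  S  U
 ·  0  0  0  0  0  0  0  0  0  0  0  0
 G  0  0  0  0  0  0  0  0  0  0  0  0
 S  0  1  1  1  1  1  1  1  1  1  1  1
 V  0  1  1  1  1  2  2  2  2  2  2  2
 U  0  1  1  2  2  2  2  2  2  2  2  3
 V  0  1  1  2  2  3  3  3  3  3  3  3
 E  0  1  1  2  3  3  4  4  4  4  4  4
 E  0  1  1  2  3  3  4  4  4  4  4  4
 V  0  1  1  2  3  4  4  5  5  5  5  5
 S  0  1  2  2  3  4  4  5  5  5  6  6
 V  0  1  2  2  3  4  4  5  6  6  6  6
 Y  0  1  2  2  3  4  4  5  6  6  6  6
 U  0  1  2  3  3  4  4  5  6  6  6  7
dp[12][11] = 7. One LCS (by backtracking along matches): SUVEVSU.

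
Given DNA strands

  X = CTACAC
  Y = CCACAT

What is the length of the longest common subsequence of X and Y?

Let dp[i][j] be the LCS length of the first i bases of X and the first j bases of Y. dp[i][j] = dp[i-1][j-1]+1 when the i-th and j-th bases match, else max(dp[i-1][j], dp[i][j-1]).
    ·  C  C  A  C  A  T
 ·  0  0  0  0  0  0  0
 C  0  1  1  1  1  1  1
 T  0  1  1  1  1  1  2
 A  0  1  1  2  2  2  2
 C  0  1  2  2  3  3  3
 A  0  1  2  3  3  4  4
 C  0  1  2  3  4  4  4
dp[6][6] = 4. One LCS (by backtracking along matches): CACA.

4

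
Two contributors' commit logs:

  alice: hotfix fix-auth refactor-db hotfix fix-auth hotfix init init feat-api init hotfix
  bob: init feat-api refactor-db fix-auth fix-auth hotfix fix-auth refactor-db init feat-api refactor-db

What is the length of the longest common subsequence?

5

Taking hotfix at alice[1]=bob[6] → fix-auth at alice[2]=bob[7] → refactor-db at alice[3]=bob[8] → init at alice[8]=bob[9] → feat-api at alice[9]=bob[10] gives a common subsequence of length 5. dp[11][11] = 5 confirms this is the maximum.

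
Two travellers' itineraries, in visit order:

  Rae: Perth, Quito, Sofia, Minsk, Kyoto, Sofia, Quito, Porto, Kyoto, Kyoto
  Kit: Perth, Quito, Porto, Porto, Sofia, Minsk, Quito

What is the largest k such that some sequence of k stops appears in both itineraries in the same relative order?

5

Match Perth [1,1], then Quito [2,2], then Sofia [3,5], then Minsk [4,6], then Quito [7,7] — 5 stops in the same relative order in both. dp[10][7] = 5 confirms this is the maximum.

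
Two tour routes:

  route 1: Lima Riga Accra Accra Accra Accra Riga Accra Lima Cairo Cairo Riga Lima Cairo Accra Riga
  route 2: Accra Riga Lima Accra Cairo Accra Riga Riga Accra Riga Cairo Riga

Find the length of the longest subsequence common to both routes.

Taking Lima [1,3], Accra [3,4], Accra [4,6], Riga [7,8], Accra [8,9], Riga [12,10], Cairo [14,11], Riga [16,12] gives a common subsequence of length 8. dp[16][12] = 8 confirms this is the maximum.

8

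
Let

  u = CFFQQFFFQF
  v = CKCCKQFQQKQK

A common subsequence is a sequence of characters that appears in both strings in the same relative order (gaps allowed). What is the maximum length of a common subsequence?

Pick C at u[1]=v[4], F at u[3]=v[7], Q at u[4]=v[8], Q at u[5]=v[9], Q at u[9]=v[11]; all 5 characters appear in both, in order, and the DP table's final entry dp[10][12] is also 5, so no common subsequence is longer.

5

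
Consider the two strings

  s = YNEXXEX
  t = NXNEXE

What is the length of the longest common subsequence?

4

Let dp[i][j] be the LCS length of the first i characters of s and the first j characters of t. dp[i][j] = dp[i-1][j-1]+1 when the i-th and j-th characters match, else max(dp[i-1][j], dp[i][j-1]).
    ·  N  X  N  E  X  E
 ·  0  0  0  0  0  0  0
 Y  0  0  0  0  0  0  0
 N  0  1  1  1  1  1  1
 E  0  1  1  1  2  2  2
 X  0  1  2  2  2  3  3
 X  0  1  2  2  2  3  3
 E  0  1  2  2  3  3  4
 X  0  1  2  2  3  4  4
dp[7][6] = 4. One LCS (by backtracking along matches): NEXE.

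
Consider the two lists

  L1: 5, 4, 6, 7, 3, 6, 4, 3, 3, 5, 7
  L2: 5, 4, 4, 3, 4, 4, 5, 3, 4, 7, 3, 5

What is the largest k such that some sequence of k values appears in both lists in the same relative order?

One common subsequence of length 7: 5 [1,1], 4 [2,3], 3 [5,4], 4 [7,6], 3 [8,8], 3 [9,11], 5 [10,12]. The LCS DP gives dp[11][12] = 7, so this is optimal.

7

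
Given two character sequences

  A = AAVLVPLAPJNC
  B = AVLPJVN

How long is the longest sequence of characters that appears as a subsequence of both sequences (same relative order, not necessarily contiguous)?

6

Let dp[i][j] be the LCS length of the first i characters of A and the first j characters of B. dp[i][j] = dp[i-1][j-1]+1 when the i-th and j-th characters match, else max(dp[i-1][j], dp[i][j-1]).
    ·  A  V  L  P  J  V  N
 ·  0  0  0  0  0  0  0  0
 A  0  1  1  1  1  1  1  1
 A  0  1  1  1  1  1  1  1
 V  0  1  2  2  2  2  2  2
 L  0  1  2  3  3  3  3  3
 V  0  1  2  3  3  3  4  4
 P  0  1  2  3  4  4  4  4
 L  0  1  2  3  4  4  4  4
 A  0  1  2  3  4  4  4  4
 P  0  1  2  3  4  4  4  4
 J  0  1  2  3  4  5  5  5
 N  0  1  2  3  4  5  5  6
 C  0  1  2  3  4  5  5  6
dp[12][7] = 6. One LCS (by backtracking along matches): AVLPJN.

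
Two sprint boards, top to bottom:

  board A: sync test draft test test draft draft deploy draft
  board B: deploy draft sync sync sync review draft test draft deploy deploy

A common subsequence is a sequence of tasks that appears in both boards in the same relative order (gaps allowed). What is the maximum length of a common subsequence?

One common subsequence of length 5: sync at board A[1]=board B[5]; then draft at board A[3]=board B[7]; then test at board A[5]=board B[8]; then draft at board A[6]=board B[9]; then deploy at board A[8]=board B[11], and the DP table's final entry dp[9][11] is also 5, so no common subsequence is longer.

5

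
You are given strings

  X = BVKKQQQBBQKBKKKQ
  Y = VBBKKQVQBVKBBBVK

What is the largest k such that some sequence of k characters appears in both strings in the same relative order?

9

One common subsequence of length 9: B at X[1]=Y[3], then K at X[3]=Y[4], then K at X[4]=Y[5], then Q at X[5]=Y[6], then Q at X[6]=Y[8], then B at X[8]=Y[12], then B at X[9]=Y[13], then B at X[12]=Y[14], then K at X[15]=Y[16]. dp[16][16] = 9 confirms this is the maximum.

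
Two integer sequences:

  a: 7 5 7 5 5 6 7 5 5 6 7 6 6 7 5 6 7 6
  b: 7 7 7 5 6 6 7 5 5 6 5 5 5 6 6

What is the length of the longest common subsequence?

One common subsequence of length 11: 7 at a[1]=b[3] → 5 at a[2]=b[4] → 7 at a[3]=b[7] → 5 at a[4]=b[8] → 5 at a[5]=b[9] → 6 at a[6]=b[10] → 5 at a[8]=b[11] → 5 at a[9]=b[12] → 5 at a[15]=b[13] → 6 at a[16]=b[14] → 6 at a[18]=b[15]. Since dp[18][15] = 11, nothing longer is possible.

11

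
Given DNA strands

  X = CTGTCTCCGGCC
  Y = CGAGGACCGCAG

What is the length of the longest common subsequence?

Pick C at X[1]=Y[1] → G at X[3]=Y[5] → C at X[5]=Y[7] → C at X[7]=Y[8] → C at X[8]=Y[10] → G at X[10]=Y[12]; all 6 bases appear in both, in order. Since dp[12][12] = 6, nothing longer is possible.

6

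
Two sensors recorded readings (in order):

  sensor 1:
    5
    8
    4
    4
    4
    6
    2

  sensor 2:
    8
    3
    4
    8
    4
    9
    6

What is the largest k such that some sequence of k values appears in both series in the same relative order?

Let dp[i][j] be the LCS length of the first i values of sensor 1 and the first j values of sensor 2. dp[i][j] = dp[i-1][j-1]+1 when the i-th and j-th values match, else max(dp[i-1][j], dp[i][j-1]).
    ·  8  3  4  8  4  9  6
 ·  0  0  0  0  0  0  0  0
 5  0  0  0  0  0  0  0  0
 8  0  1  1  1  1  1  1  1
 4  0  1  1  2  2  2  2  2
 4  0  1  1  2  2  3  3  3
 4  0  1  1  2  2  3  3  3
 6  0  1  1  2  2  3  3  4
 2  0  1  1  2  2  3  3  4
dp[7][7] = 4. One LCS (by backtracking along matches): 8, 4, 4, 6.

4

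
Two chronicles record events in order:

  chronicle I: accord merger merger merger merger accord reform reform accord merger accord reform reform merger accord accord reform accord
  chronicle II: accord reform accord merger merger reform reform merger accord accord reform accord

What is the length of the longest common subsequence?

11

Pick accord at chronicle I[6]=chronicle II[1]; then reform at chronicle I[8]=chronicle II[2]; then accord at chronicle I[9]=chronicle II[3]; then merger at chronicle I[10]=chronicle II[5]; then reform at chronicle I[12]=chronicle II[6]; then reform at chronicle I[13]=chronicle II[7]; then merger at chronicle I[14]=chronicle II[8]; then accord at chronicle I[15]=chronicle II[9]; then accord at chronicle I[16]=chronicle II[10]; then reform at chronicle I[17]=chronicle II[11]; then accord at chronicle I[18]=chronicle II[12]; all 11 events appear in both, in order. The LCS DP gives dp[18][12] = 11, so this is optimal.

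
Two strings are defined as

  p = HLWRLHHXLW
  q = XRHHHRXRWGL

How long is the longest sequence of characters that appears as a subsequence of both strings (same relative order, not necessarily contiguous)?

Taking H [1,3]; then H [6,4]; then H [7,5]; then X [8,7]; then L [9,11] gives a common subsequence of length 5. dp[10][11] = 5 confirms this is the maximum.

5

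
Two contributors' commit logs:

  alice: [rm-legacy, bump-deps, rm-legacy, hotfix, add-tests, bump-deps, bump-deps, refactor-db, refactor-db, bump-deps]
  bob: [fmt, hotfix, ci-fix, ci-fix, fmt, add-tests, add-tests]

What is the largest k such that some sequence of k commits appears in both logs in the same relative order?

2

Taking hotfix [4,2] → add-tests [5,7] gives a common subsequence of length 2. dp[10][7] = 2 confirms this is the maximum.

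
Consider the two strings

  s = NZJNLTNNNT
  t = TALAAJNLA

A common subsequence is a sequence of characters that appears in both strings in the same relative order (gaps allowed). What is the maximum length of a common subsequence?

3

Pick J [3,6], then N [4,7], then L [5,8]; all 3 characters appear in both, in order, and the DP table's final entry dp[10][9] is also 3, so no common subsequence is longer.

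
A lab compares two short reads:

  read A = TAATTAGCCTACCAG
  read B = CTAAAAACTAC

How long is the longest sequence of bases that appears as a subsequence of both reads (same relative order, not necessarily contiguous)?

8

One common subsequence of length 8: T [1,2]; then A [2,5]; then A [3,6]; then A [6,7]; then C [9,8]; then T [10,9]; then A [11,10]; then C [13,11]. Since dp[15][11] = 8, nothing longer is possible.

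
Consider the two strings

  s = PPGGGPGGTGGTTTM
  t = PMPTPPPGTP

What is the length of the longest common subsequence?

Let dp[i][j] be the LCS length of the first i characters of s and the first j characters of t. dp[i][j] = dp[i-1][j-1]+1 when the i-th and j-th characters match, else max(dp[i-1][j], dp[i][j-1]).
    ·  P  M  P  T  P  P  P  G  T  P
 ·  0  0  0  0  0  0  0  0  0  0  0
 P  0  1  1  1  1  1  1  1  1  1  1
 P  0  1  1  2  2  2  2  2  2  2  2
 G  0  1  1  2  2  2  2  2  3  3  3
 G  0  1  1  2  2  2  2  2  3  3  3
 G  0  1  1  2  2  2  2  2  3  3  3
 P  0  1  1  2  2  3  3  3  3  3  4
 G  0  1  1  2  2  3  3  3  4  4  4
 G  0  1  1  2  2  3  3  3  4  4  4
 T  0  1  1  2  3  3  3  3  4  5  5
 G  0  1  1  2  3  3  3  3  4  5  5
 G  0  1  1  2  3  3  3  3  4  5  5
 T  0  1  1  2  3  3  3  3  4  5  5
 T  0  1  1  2  3  3  3  3  4  5  5
 T  0  1  1  2  3  3  3  3  4  5  5
 M  0  1  2  2  3  3  3  3  4  5  5
dp[15][10] = 5. One LCS (by backtracking along matches): PPPGT.

5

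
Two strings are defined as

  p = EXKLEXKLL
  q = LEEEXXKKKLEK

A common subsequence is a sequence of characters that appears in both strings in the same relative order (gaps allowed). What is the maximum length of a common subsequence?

Let dp[i][j] be the LCS length of the first i characters of p and the first j characters of q. dp[i][j] = dp[i-1][j-1]+1 when the i-th and j-th characters match, else max(dp[i-1][j], dp[i][j-1]).
    ·  L  E  E  E  X  X  K  K  K  L  E  K
 ·  0  0  0  0  0  0  0  0  0  0  0  0  0
 E  0  0  1  1  1  1  1  1  1  1  1  1  1
 X  0  0  1  1  1  2  2  2  2  2  2  2  2
 K  0  0  1  1  1  2  2  3  3  3  3  3  3
 L  0  1  1  1  1  2  2  3  3  3  4  4  4
 E  0  1  2  2  2  2  2  3  3  3  4  5  5
 X  0  1  2  2  2  3  3  3  3  3  4  5  5
 K  0  1  2  2  2  3  3  4  4  4  4  5  6
 L  0  1  2  2  2  3  3  4  4  4  5  5  6
 L  0  1  2  2  2  3  3  4  4  4  5  5  6
dp[9][12] = 6. One LCS (by backtracking along matches): EXKLEK.

6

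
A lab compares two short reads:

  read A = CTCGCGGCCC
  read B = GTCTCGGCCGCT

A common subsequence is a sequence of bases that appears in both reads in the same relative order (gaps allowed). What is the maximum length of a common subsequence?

8

One common subsequence of length 8: C at read A[1]=read B[3], T at read A[2]=read B[4], C at read A[5]=read B[5], G at read A[6]=read B[6], G at read A[7]=read B[7], C at read A[8]=read B[8], C at read A[9]=read B[9], C at read A[10]=read B[11], and the DP table's final entry dp[10][12] is also 8, so no common subsequence is longer.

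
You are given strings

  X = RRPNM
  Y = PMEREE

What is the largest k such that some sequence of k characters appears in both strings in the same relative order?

Pick P at X[3]=Y[1], then M at X[5]=Y[2]; all 2 characters appear in both, in order. Since dp[5][6] = 2, nothing longer is possible.

2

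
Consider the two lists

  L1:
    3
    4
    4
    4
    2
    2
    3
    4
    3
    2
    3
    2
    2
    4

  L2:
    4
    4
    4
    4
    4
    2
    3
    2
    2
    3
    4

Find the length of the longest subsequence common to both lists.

Match 4 at L1[2]=L2[2] → 4 at L1[3]=L2[3] → 4 at L1[4]=L2[4] → 4 at L1[8]=L2[5] → 2 at L1[10]=L2[6] → 3 at L1[11]=L2[7] → 2 at L1[12]=L2[8] → 2 at L1[13]=L2[9] → 4 at L1[14]=L2[11] — 9 values in the same relative order in both. dp[14][11] = 9 confirms this is the maximum.

9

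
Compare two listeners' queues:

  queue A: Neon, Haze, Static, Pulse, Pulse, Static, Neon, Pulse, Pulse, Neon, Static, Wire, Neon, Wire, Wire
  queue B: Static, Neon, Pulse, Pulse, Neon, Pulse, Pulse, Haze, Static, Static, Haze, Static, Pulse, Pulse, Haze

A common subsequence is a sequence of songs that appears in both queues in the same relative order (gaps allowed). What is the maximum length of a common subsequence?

Pick Neon [1,2], then Pulse [4,3], then Pulse [5,4], then Neon [7,5], then Pulse [8,6], then Pulse [9,7], then Static [11,12]; all 7 songs appear in both, in order. Since dp[15][15] = 7, nothing longer is possible.

7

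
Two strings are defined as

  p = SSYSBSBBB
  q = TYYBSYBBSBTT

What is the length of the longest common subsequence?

6

Pick Y at p[3]=q[3]; then B at p[5]=q[4]; then S at p[6]=q[5]; then B at p[7]=q[7]; then B at p[8]=q[8]; then B at p[9]=q[10]; all 6 characters appear in both, in order. Since dp[9][12] = 6, nothing longer is possible.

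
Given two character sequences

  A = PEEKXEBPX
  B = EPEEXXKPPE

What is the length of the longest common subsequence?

Let dp[i][j] be the LCS length of the first i characters of A and the first j characters of B. dp[i][j] = dp[i-1][j-1]+1 when the i-th and j-th characters match, else max(dp[i-1][j], dp[i][j-1]).
    ·  E  P  E  E  X  X  K  P  P  E
 ·  0  0  0  0  0  0  0  0  0  0  0
 P  0  0  1  1  1  1  1  1  1  1  1
 E  0  1  1  2  2  2  2  2  2  2  2
 E  0  1  1  2  3  3  3  3  3  3  3
 K  0  1  1  2  3  3  3  4  4  4  4
 X  0  1  1  2  3  4  4  4  4  4  4
 E  0  1  1  2  3  4  4  4  4  4  5
 B  0  1  1  2  3  4  4  4  4  4  5
 P  0  1  2  2  3  4  4  4  5  5  5
 X  0  1  2  2  3  4  5  5  5  5  5
dp[9][10] = 5. One LCS (by backtracking along matches): PEEKE.

5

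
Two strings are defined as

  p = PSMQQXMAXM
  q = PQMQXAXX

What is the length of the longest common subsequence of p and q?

6

Let dp[i][j] be the LCS length of the first i characters of p and the first j characters of q. dp[i][j] = dp[i-1][j-1]+1 when the i-th and j-th characters match, else max(dp[i-1][j], dp[i][j-1]).
    ·  P  Q  M  Q  X  A  X  X
 ·  0  0  0  0  0  0  0  0  0
 P  0  1  1  1  1  1  1  1  1
 S  0  1  1  1  1  1  1  1  1
 M  0  1  1  2  2  2  2  2  2
 Q  0  1  2  2  3  3  3  3  3
 Q  0  1  2  2  3  3  3  3  3
 X  0  1  2  2  3  4  4  4  4
 M  0  1  2  3  3  4  4  4  4
 A  0  1  2  3  3  4  5  5  5
 X  0  1  2  3  3  4  5  6  6
 M  0  1  2  3  3  4  5  6  6
dp[10][8] = 6. One LCS (by backtracking along matches): PMQXAX.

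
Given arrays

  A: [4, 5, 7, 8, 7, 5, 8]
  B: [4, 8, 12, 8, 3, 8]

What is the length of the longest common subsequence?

Match 4 [1,1] → 8 [4,4] → 8 [7,6] — 3 values in the same relative order in both. dp[7][6] = 3 confirms this is the maximum.

3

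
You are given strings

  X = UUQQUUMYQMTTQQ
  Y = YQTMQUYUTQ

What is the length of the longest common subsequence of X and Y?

6

Match Q (X #3, Y #2) → Q (X #4, Y #5) → U (X #5, Y #6) → U (X #6, Y #8) → T (X #12, Y #9) → Q (X #14, Y #10) — 6 characters in the same relative order in both, and the DP table's final entry dp[14][10] is also 6, so no common subsequence is longer.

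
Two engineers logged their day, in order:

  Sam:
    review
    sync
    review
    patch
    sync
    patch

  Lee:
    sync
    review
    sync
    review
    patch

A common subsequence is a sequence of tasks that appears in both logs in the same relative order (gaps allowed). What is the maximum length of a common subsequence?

Pick review at Sam[1]=Lee[2]; then sync at Sam[2]=Lee[3]; then review at Sam[3]=Lee[4]; then patch at Sam[6]=Lee[5]; all 4 tasks appear in both, in order, and the DP table's final entry dp[6][5] is also 4, so no common subsequence is longer.

4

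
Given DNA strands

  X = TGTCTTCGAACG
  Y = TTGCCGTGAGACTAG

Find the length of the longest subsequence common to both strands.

9

One common subsequence of length 9: T (X #1, Y #2), then G (X #2, Y #3), then C (X #4, Y #5), then T (X #6, Y #7), then G (X #8, Y #8), then A (X #9, Y #9), then A (X #10, Y #11), then C (X #11, Y #12), then G (X #12, Y #15). dp[12][15] = 9 confirms this is the maximum.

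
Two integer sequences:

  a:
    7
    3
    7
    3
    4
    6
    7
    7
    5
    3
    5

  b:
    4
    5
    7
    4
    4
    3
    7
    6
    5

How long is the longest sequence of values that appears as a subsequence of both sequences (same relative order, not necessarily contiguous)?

5

Let dp[i][j] be the LCS length of the first i values of a and the first j values of b. dp[i][j] = dp[i-1][j-1]+1 when the i-th and j-th values match, else max(dp[i-1][j], dp[i][j-1]).
    ·  4  5  7  4  4  3  7  6  5
 ·  0  0  0  0  0  0  0  0  0  0
 7  0  0  0  1  1  1  1  1  1  1
 3  0  0  0  1  1  1  2  2  2  2
 7  0  0  0  1  1  1  2  3  3  3
 3  0  0  0  1  1  1  2  3  3  3
 4  0  1  1  1  2  2  2  3  3  3
 6  0  1  1  1  2  2  2  3  4  4
 7  0  1  1  2  2  2  2  3  4  4
 7  0  1  1  2  2  2  2  3  4  4
 5  0  1  2  2  2  2  2  3  4  5
 3  0  1  2  2  2  2  3  3  4  5
 5  0  1  2  2  2  2  3  3  4  5
dp[11][9] = 5. One LCS (by backtracking along matches): 7, 3, 7, 6, 5.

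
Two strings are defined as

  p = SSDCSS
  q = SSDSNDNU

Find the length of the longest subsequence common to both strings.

4

Pick S (p #1, q #1) → S (p #2, q #2) → D (p #3, q #3) → S (p #5, q #4); all 4 characters appear in both, in order. The LCS DP gives dp[6][8] = 4, so this is optimal.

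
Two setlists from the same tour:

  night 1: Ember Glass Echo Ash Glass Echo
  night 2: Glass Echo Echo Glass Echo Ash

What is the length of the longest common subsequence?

Taking Glass at night 1[2]=night 2[1]; then Echo at night 1[3]=night 2[3]; then Glass at night 1[5]=night 2[4]; then Echo at night 1[6]=night 2[5] gives a common subsequence of length 4. dp[6][6] = 4 confirms this is the maximum.

4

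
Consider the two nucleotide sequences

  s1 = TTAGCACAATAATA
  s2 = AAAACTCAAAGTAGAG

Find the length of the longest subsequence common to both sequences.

Match A at s1[3]=s2[1], A at s1[6]=s2[2], A at s1[8]=s2[3], A at s1[9]=s2[4], T at s1[10]=s2[6], A at s1[11]=s2[9], A at s1[12]=s2[10], T at s1[13]=s2[12], A at s1[14]=s2[15] — 9 bases in the same relative order in both, and the DP table's final entry dp[14][16] is also 9, so no common subsequence is longer.

9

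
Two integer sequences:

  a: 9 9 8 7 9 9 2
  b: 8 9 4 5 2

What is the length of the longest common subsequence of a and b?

Let dp[i][j] be the LCS length of the first i values of a and the first j values of b. dp[i][j] = dp[i-1][j-1]+1 when the i-th and j-th values match, else max(dp[i-1][j], dp[i][j-1]).
    ·  8  9  4  5  2
 ·  0  0  0  0  0  0
 9  0  0  1  1  1  1
 9  0  0  1  1  1  1
 8  0  1  1  1  1  1
 7  0  1  1  1  1  1
 9  0  1  2  2  2  2
 9  0  1  2  2  2  2
 2  0  1  2  2  2  3
dp[7][5] = 3. One LCS (by backtracking along matches): 8, 9, 2.

3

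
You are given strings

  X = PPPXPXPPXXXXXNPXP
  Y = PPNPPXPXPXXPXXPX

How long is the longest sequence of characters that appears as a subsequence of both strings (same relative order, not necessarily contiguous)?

One common subsequence of length 13: P [1,2], then P [2,4], then P [3,5], then X [4,6], then P [5,7], then X [6,8], then P [8,9], then X [9,10], then X [10,11], then X [12,13], then X [13,14], then P [15,15], then X [16,16]. Since dp[17][16] = 13, nothing longer is possible.

13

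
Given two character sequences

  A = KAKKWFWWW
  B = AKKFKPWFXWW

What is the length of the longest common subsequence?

One common subsequence of length 7: K (A #1, B #2) → K (A #3, B #3) → K (A #4, B #5) → W (A #5, B #7) → F (A #6, B #8) → W (A #8, B #10) → W (A #9, B #11). The LCS DP gives dp[9][11] = 7, so this is optimal.

7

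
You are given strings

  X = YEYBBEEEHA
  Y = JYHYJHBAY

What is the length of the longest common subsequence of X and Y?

4

Taking Y [1,2], then Y [3,4], then B [5,7], then A [10,8] gives a common subsequence of length 4, and the DP table's final entry dp[10][9] is also 4, so no common subsequence is longer.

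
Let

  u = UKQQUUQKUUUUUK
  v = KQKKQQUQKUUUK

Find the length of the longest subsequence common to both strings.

One common subsequence of length 10: K at u[2]=v[4], then Q at u[3]=v[5], then Q at u[4]=v[6], then U at u[6]=v[7], then Q at u[7]=v[8], then K at u[8]=v[9], then U at u[11]=v[10], then U at u[12]=v[11], then U at u[13]=v[12], then K at u[14]=v[13]. Since dp[14][13] = 10, nothing longer is possible.

10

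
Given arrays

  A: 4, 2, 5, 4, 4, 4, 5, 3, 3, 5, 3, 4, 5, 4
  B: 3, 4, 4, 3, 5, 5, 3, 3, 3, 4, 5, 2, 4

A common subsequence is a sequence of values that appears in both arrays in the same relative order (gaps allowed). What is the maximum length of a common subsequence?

One common subsequence of length 9: 4 [1,3], then 5 [3,5], then 5 [7,6], then 3 [8,7], then 3 [9,8], then 3 [11,9], then 4 [12,10], then 5 [13,11], then 4 [14,13], and the DP table's final entry dp[14][13] is also 9, so no common subsequence is longer.

9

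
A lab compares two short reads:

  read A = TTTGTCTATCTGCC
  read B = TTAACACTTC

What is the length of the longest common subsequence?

7

Pick T [1,1] → T [2,2] → C [6,5] → A [8,6] → T [9,8] → T [11,9] → C [14,10]; all 7 bases appear in both, in order. The LCS DP gives dp[14][10] = 7, so this is optimal.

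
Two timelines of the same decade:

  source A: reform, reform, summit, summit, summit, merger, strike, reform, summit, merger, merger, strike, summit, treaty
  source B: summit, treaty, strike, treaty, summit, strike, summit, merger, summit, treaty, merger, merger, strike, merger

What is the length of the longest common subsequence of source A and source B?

8

Match summit (source A #3, source B #1); then summit (source A #4, source B #5); then summit (source A #5, source B #7); then merger (source A #6, source B #8); then summit (source A #9, source B #9); then merger (source A #10, source B #11); then merger (source A #11, source B #12); then strike (source A #12, source B #13) — 8 events in the same relative order in both. The LCS DP gives dp[14][14] = 8, so this is optimal.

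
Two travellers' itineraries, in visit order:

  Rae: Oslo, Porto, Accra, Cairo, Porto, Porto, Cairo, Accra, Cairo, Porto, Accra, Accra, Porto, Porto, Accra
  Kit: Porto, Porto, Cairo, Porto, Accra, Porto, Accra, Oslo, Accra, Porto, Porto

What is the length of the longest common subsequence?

9

Taking Porto (Rae #2, Kit #2); then Cairo (Rae #4, Kit #3); then Porto (Rae #6, Kit #4); then Accra (Rae #8, Kit #5); then Porto (Rae #10, Kit #6); then Accra (Rae #11, Kit #7); then Accra (Rae #12, Kit #9); then Porto (Rae #13, Kit #10); then Porto (Rae #14, Kit #11) gives a common subsequence of length 9, and the DP table's final entry dp[15][11] is also 9, so no common subsequence is longer.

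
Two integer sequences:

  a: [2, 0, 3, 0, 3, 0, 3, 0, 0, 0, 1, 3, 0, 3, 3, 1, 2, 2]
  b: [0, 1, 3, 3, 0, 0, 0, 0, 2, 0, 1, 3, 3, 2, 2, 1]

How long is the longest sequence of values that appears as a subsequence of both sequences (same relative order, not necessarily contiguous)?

12

Match 0 (a #2, b #1) → 3 (a #3, b #4) → 0 (a #4, b #5) → 0 (a #6, b #6) → 0 (a #8, b #7) → 0 (a #9, b #8) → 0 (a #10, b #10) → 1 (a #11, b #11) → 3 (a #14, b #12) → 3 (a #15, b #13) → 2 (a #17, b #14) → 2 (a #18, b #15) — 12 values in the same relative order in both. Since dp[18][16] = 12, nothing longer is possible.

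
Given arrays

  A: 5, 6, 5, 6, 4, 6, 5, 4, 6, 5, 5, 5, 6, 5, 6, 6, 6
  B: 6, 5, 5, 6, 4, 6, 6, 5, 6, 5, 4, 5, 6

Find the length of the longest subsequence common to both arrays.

Taking 5 at A[1]=B[2], then 5 at A[3]=B[3], then 6 at A[4]=B[4], then 4 at A[5]=B[5], then 6 at A[6]=B[7], then 5 at A[7]=B[8], then 6 at A[9]=B[9], then 5 at A[10]=B[10], then 5 at A[14]=B[12], then 6 at A[17]=B[13] gives a common subsequence of length 10. Since dp[17][13] = 10, nothing longer is possible.

10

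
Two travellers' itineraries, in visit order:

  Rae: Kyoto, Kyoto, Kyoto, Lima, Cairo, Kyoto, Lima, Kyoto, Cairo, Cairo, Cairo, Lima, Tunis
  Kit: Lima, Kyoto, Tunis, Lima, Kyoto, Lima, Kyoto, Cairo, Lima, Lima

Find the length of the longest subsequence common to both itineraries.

7

Match Kyoto at Rae[1]=Kit[2], Lima at Rae[4]=Kit[4], Kyoto at Rae[6]=Kit[5], Lima at Rae[7]=Kit[6], Kyoto at Rae[8]=Kit[7], Cairo at Rae[9]=Kit[8], Lima at Rae[12]=Kit[10] — 7 stops in the same relative order in both. The LCS DP gives dp[13][10] = 7, so this is optimal.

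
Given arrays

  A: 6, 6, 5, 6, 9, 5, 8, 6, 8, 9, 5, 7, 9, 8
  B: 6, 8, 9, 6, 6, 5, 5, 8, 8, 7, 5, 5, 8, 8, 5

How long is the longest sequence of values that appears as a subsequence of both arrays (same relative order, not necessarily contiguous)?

8

Pick 6 [1,4], then 6 [2,5], then 5 [3,6], then 5 [6,7], then 8 [7,8], then 8 [9,9], then 5 [11,12], then 8 [14,14]; all 8 values appear in both, in order. The LCS DP gives dp[14][15] = 8, so this is optimal.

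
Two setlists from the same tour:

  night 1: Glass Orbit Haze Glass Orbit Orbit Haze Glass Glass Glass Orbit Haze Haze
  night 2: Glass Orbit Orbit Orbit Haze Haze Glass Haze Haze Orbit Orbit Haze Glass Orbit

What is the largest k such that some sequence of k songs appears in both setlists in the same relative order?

9

Taking Glass at night 1[1]=night 2[1]; then Orbit at night 1[2]=night 2[4]; then Haze at night 1[3]=night 2[6]; then Glass at night 1[4]=night 2[7]; then Orbit at night 1[5]=night 2[10]; then Orbit at night 1[6]=night 2[11]; then Haze at night 1[7]=night 2[12]; then Glass at night 1[10]=night 2[13]; then Orbit at night 1[11]=night 2[14] gives a common subsequence of length 9. dp[13][14] = 9 confirms this is the maximum.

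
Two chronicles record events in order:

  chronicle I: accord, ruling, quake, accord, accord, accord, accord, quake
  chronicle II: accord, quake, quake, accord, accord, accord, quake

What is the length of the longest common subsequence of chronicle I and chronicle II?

6

Pick accord at chronicle I[1]=chronicle II[1] → quake at chronicle I[3]=chronicle II[3] → accord at chronicle I[5]=chronicle II[4] → accord at chronicle I[6]=chronicle II[5] → accord at chronicle I[7]=chronicle II[6] → quake at chronicle I[8]=chronicle II[7]; all 6 events appear in both, in order. Since dp[8][7] = 6, nothing longer is possible.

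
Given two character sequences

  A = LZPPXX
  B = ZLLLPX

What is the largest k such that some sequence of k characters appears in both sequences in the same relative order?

Pick L [1,4] → P [4,5] → X [6,6]; all 3 characters appear in both, in order. dp[6][6] = 3 confirms this is the maximum.

3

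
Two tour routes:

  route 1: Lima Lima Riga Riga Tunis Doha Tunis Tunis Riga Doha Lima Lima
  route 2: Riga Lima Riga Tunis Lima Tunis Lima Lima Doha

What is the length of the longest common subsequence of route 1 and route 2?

One common subsequence of length 6: Lima [2,2] → Riga [4,3] → Tunis [5,4] → Tunis [8,6] → Lima [11,7] → Lima [12,8]. dp[12][9] = 6 confirms this is the maximum.

6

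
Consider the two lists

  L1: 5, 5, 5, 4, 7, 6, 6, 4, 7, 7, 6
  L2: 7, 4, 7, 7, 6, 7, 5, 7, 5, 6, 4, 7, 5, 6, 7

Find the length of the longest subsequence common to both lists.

One common subsequence of length 7: 4 (L1 #4, L2 #2) → 7 (L1 #5, L2 #4) → 6 (L1 #6, L2 #5) → 6 (L1 #7, L2 #10) → 4 (L1 #8, L2 #11) → 7 (L1 #9, L2 #12) → 7 (L1 #10, L2 #15), and the DP table's final entry dp[11][15] is also 7, so no common subsequence is longer.

7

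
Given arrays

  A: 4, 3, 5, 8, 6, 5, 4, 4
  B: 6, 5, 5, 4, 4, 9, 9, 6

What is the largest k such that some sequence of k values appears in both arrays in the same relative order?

4

One common subsequence of length 4: 5 [3,2], then 5 [6,3], then 4 [7,4], then 4 [8,5]. Since dp[8][8] = 4, nothing longer is possible.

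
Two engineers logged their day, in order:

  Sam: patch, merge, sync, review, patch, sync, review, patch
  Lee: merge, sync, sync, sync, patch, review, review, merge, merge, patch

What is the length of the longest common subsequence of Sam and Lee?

5

Pick merge (Sam #2, Lee #1); then sync (Sam #3, Lee #4); then review (Sam #4, Lee #6); then review (Sam #7, Lee #7); then patch (Sam #8, Lee #10); all 5 tasks appear in both, in order. Since dp[8][10] = 5, nothing longer is possible.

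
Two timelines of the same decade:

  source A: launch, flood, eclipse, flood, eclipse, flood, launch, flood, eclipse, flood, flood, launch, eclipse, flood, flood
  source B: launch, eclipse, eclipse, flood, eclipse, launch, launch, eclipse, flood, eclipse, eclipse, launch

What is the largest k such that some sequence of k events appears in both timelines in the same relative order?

8

One common subsequence of length 8: launch (source A #1, source B #1), eclipse (source A #3, source B #3), flood (source A #4, source B #4), eclipse (source A #5, source B #5), launch (source A #7, source B #7), flood (source A #8, source B #9), eclipse (source A #9, source B #11), launch (source A #12, source B #12). Since dp[15][12] = 8, nothing longer is possible.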